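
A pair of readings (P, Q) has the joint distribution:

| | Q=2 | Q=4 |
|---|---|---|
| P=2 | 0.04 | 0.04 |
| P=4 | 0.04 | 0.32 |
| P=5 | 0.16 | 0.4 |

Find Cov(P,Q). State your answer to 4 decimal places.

0.0320

E[P] = 4.4,  E[Q] = 3.52
E[PQ] = 15.52
Cov(P,Q) = E[PQ] − E[P]E[Q] = 15.52 − (4.4)(3.52) = 0.032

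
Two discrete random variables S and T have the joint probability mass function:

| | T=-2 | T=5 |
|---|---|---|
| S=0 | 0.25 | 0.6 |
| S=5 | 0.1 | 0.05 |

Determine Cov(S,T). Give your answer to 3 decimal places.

-1.663

E[S] = 0.75,  E[T] = 2.55
E[ST] = 0.25
Cov(S,T) = E[ST] − E[S]E[T] = 0.25 − (0.75)(2.55) = -1.6625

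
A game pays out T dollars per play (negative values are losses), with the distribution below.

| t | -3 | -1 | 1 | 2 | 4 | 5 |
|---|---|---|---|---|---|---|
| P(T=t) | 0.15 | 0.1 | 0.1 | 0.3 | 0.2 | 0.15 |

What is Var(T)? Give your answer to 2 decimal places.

E[T] = (-3)(0.15) + (-1)(0.1) + (1)(0.1) + (2)(0.3) + (4)(0.2) + (5)(0.15) = 1.7
E[T²] = (-3)²(0.15) + (-1)²(0.1) + (1)²(0.1) + (2)²(0.3) + (4)²(0.2) + (5)²(0.15) = 9.7
Var(T) = E[T²] − (E[T])² = 9.7 − (1.7)² = 6.81

6.81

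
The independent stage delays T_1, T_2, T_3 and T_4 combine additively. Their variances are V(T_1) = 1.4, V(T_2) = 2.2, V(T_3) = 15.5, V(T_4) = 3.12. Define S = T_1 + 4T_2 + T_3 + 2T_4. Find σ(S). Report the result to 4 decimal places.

8.0362

By independence, V(S) = (1)²V(T_1) + (4)²V(T_2) + (1)²V(T_3) + (2)²V(T_4)
= (1)²·1.4 + (4)²·2.2 + (1)²·15.5 + (2)²·3.12 = 64.58
σ(S) = √64.58 ≈ 8.0362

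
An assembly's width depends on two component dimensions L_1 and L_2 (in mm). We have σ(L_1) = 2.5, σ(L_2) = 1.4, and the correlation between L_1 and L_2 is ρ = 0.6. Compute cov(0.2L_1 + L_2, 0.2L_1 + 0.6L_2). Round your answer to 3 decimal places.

2.098

var(L_1) = (2.5)² = 6.25;  var(L_2) = (1.4)² = 1.96
cov(L_1,L_2) = ρ·σ(L_1)·σ(L_2) = 0.6·2.5·1.4 = 2.1
cov(0.2L_1 + L_2, 0.2L_1 + 0.6L_2) = (0.2)(0.2)var(L_1) + (1)(0.6)var(L_2) + [(0.2)(0.6) + (1)(0.2)]cov(L_1,L_2)
= 0.04·6.25 + 0.6·1.96 + 0.32·2.1 = 2.098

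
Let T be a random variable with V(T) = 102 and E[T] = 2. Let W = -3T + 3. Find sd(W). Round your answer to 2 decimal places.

V(-3T + 3) = (-3)²·102 = 918
sd(W) = √918 ≈ 30.30

30.30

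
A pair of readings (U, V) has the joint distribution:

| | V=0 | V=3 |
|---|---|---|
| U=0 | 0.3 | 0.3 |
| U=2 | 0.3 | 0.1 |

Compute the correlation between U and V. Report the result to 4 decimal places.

-0.2500

E[U] = 0.8,  E[V] = 1.2
E[UV] = 0.6
Cov(U,V) = E[UV] − E[U]E[V] = 0.6 − (0.8)(1.2) = -0.36
Var(U) = 0.96,  Var(V) = 2.16
ρ = -0.36 / √(0.96·2.16) ≈ -0.2500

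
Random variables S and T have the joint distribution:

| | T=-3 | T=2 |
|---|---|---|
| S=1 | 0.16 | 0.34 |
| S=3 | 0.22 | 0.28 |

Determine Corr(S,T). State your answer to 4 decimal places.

-0.1236

E[S] = 2,  E[T] = 0.1
E[ST] = -0.1
cov(S,T) = E[ST] − E[S]E[T] = -0.1 − (2)(0.1) = -0.3
V(S) = 1,  V(T) = 5.89
ρ = -0.3 / √(1·5.89) ≈ -0.1236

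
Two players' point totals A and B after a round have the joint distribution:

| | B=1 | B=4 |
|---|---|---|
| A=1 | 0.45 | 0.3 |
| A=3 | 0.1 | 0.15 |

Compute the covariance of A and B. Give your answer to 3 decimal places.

0.225

E[A] = 1.5,  E[B] = 2.35
E[AB] = 3.75
Cov(A,B) = E[AB] − E[A]E[B] = 3.75 − (1.5)(2.35) = 0.225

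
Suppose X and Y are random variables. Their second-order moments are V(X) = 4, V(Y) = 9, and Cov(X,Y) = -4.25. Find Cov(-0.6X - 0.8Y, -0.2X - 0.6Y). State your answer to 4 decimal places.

2.5900

Cov(-0.6X - 0.8Y, -0.2X - 0.6Y) = (-0.6)(-0.2)V(X) + (-0.8)(-0.6)V(Y) + [(-0.6)(-0.6) + (-0.8)(-0.2)]Cov(X,Y)
= 0.12·4 + 0.48·9 + 0.52·-4.25 = 2.59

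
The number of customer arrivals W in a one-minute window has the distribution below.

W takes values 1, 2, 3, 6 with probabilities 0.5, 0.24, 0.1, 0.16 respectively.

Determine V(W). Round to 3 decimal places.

3.102

E[W] = (1)(0.5) + (2)(0.24) + (3)(0.1) + (6)(0.16) = 2.24
E[W²] = (1)²(0.5) + (2)²(0.24) + (3)²(0.1) + (6)²(0.16) = 8.12
V(W) = E[W²] − (E[W])² = 8.12 − (2.24)² = 3.1024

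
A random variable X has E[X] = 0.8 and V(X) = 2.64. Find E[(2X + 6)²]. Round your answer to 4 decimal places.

E[2X + 6] = 2·0.8 + 6 = 7.6
V(2X + 6) = (2)²·2.64 = 10.56
E[(2X + 6)²] = V((2X + 6)) + (E[(2X + 6)])² = 10.56 + (7.6)² = 68.32

68.3200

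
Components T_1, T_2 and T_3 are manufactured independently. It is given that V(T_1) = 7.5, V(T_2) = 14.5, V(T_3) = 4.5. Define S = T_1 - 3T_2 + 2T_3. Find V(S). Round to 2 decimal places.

156.00

By independence, V(S) = (1)²V(T_1) + (-3)²V(T_2) + (2)²V(T_3)
= (1)²·7.5 + (-3)²·14.5 + (2)²·4.5 = 156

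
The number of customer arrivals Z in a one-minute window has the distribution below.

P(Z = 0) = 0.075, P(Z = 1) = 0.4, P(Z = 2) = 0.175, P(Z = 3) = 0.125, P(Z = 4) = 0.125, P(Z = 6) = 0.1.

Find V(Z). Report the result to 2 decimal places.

E[Z] = (0)(0.075) + (1)(0.4) + (2)(0.175) + (3)(0.125) + (4)(0.125) + (6)(0.1) = 2.225
E[Z²] = (0)²(0.075) + (1)²(0.4) + (2)²(0.175) + (3)²(0.125) + (4)²(0.125) + (6)²(0.1) = 7.825
V(Z) = E[Z²] − (E[Z])² = 7.825 − (2.225)² = 2.874375

2.87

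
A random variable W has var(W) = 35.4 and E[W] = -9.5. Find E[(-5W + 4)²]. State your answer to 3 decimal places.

3537.250

E[-5W + 4] = -5·-9.5 + 4 = 51.5
var(-5W + 4) = (-5)²·35.4 = 885
E[(-5W + 4)²] = var((-5W + 4)) + (E[(-5W + 4)])² = 885 + (51.5)² = 3537.25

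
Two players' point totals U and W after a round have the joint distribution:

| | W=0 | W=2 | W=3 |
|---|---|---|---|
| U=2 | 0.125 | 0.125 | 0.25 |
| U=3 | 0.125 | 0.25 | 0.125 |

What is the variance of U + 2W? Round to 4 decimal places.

E[U] = 2.5,  E[W] = 1.875,  E[UW] = 4.625
var(U) = 6.5 − (2.5)² = 0.25;  var(W) = 4.875 − (1.875)² = 1.359375
cov(U,W) = 4.625 − (2.5)(1.875) = -0.0625
var(U + 2W) = (1)²·0.25 + (2)²·1.359375 + 2·(1)·(2)·-0.0625 = 5.4375

5.4375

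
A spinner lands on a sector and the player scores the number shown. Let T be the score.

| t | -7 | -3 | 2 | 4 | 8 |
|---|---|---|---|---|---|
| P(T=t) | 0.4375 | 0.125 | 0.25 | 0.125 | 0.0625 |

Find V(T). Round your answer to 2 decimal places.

E[T] = (-7)(0.4375) + (-3)(0.125) + (2)(0.25) + (4)(0.125) + (8)(0.0625) = -1.9375
E[T²] = (-7)²(0.4375) + (-3)²(0.125) + (2)²(0.25) + (4)²(0.125) + (8)²(0.0625) = 29.5625
V(T) = E[T²] − (E[T])² = 29.5625 − (-1.9375)² = 25.80859375

25.81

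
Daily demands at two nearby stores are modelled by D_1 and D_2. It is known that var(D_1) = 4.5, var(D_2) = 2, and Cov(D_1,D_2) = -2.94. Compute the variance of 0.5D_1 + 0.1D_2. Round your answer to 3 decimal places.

var(0.5D_1 + 0.1D_2) = (0.5)²·var(D_1) + (0.1)²·var(D_2) + 2·(0.5)·(0.1)·Cov(D_1,D_2)
= 0.25·4.5 + 0.01·2 + 0.1·-2.94 = 0.851

0.851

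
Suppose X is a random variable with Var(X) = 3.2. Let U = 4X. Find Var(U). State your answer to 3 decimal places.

51.200

Var(4X) = (4)²·Var(X) = 16·3.2 = 51.2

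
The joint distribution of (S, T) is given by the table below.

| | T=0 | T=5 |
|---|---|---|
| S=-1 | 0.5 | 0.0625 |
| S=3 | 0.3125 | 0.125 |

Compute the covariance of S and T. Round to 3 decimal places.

0.859

E[S] = 0.75,  E[T] = 0.9375
E[ST] = 1.5625
Cov(S,T) = E[ST] − E[S]E[T] = 1.5625 − (0.75)(0.9375) = 0.859375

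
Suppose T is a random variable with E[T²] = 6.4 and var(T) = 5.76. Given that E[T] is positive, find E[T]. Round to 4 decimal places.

(E[T])² = E[T²] − var(T) = 6.4 − 5.76 = 0.64
E[T] = √0.64 = 0.8

0.8000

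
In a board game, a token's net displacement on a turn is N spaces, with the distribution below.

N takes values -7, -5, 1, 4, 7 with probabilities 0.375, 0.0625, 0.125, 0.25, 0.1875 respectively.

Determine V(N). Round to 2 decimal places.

33.00

E[N] = (-7)(0.375) + (-5)(0.0625) + (1)(0.125) + (4)(0.25) + (7)(0.1875) = -0.5
E[N²] = (-7)²(0.375) + (-5)²(0.0625) + (1)²(0.125) + (4)²(0.25) + (7)²(0.1875) = 33.25
V(N) = E[N²] − (E[N])² = 33.25 − (-0.5)² = 33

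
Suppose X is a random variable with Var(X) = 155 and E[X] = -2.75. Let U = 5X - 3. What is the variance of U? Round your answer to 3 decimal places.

Var(5X - 3) = (5)²·Var(X) = 25·155 = 3875

3875.000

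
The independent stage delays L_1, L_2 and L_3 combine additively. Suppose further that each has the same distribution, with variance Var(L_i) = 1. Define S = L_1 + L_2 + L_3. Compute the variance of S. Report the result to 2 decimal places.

By independence, Var(S) = (1)²Var(L_1) + (1)²Var(L_2) + (1)²Var(L_3)
= (1)²·1 + (1)²·1 + (1)²·1 = 3

3.00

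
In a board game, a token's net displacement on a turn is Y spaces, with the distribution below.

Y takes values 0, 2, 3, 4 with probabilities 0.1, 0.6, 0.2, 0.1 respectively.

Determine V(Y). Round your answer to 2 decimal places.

0.96

E[Y] = (0)(0.1) + (2)(0.6) + (3)(0.2) + (4)(0.1) = 2.2
E[Y²] = (0)²(0.1) + (2)²(0.6) + (3)²(0.2) + (4)²(0.1) = 5.8
V(Y) = E[Y²] − (E[Y])² = 5.8 − (2.2)² = 0.96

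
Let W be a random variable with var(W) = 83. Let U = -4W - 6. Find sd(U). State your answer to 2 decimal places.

36.44

var(-4W - 6) = (-4)²·83 = 1328
sd(U) = √1328 ≈ 36.44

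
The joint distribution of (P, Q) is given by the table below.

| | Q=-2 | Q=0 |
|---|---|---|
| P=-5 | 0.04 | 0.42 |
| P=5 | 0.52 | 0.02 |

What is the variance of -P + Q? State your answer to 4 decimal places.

34.5296

E[P] = 0.4,  E[Q] = -1.12,  E[PQ] = -4.8
Var(P) = 25 − (0.4)² = 24.84;  Var(Q) = 2.24 − (-1.12)² = 0.9856
cov(P,Q) = -4.8 − (0.4)(-1.12) = -4.352
Var(-P + Q) = (-1)²·24.84 + (1)²·0.9856 + 2·(-1)·(1)·-4.352 = 34.5296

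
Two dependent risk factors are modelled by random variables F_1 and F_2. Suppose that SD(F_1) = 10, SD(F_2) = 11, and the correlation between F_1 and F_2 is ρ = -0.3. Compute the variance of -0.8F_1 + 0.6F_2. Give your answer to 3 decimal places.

Var(F_1) = (10)² = 100;  Var(F_2) = (11)² = 121
cov(F_1,F_2) = ρ·SD(F_1)·SD(F_2) = -0.3·10·11 = -33
Var(-0.8F_1 + 0.6F_2) = (-0.8)²·Var(F_1) + (0.6)²·Var(F_2) + 2·(-0.8)·(0.6)·cov(F_1,F_2)
= 0.64·100 + 0.36·121 + -0.96·-33 = 139.24

139.240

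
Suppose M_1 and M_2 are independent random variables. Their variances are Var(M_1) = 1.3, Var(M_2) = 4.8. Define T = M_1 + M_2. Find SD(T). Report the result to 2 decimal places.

2.47

By independence, Var(T) = (1)²Var(M_1) + (1)²Var(M_2)
= (1)²·1.3 + (1)²·4.8 = 6.1
SD(T) = √6.1 ≈ 2.47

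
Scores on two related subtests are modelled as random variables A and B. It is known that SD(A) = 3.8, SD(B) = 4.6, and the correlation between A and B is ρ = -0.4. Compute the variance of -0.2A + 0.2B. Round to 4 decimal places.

var(A) = (3.8)² = 14.44;  var(B) = (4.6)² = 21.16
Cov(A,B) = ρ·SD(A)·SD(B) = -0.4·3.8·4.6 = -6.992
var(-0.2A + 0.2B) = (-0.2)²·var(A) + (0.2)²·var(B) + 2·(-0.2)·(0.2)·Cov(A,B)
= 0.04·14.44 + 0.04·21.16 + -0.08·-6.992 = 1.98336

1.9834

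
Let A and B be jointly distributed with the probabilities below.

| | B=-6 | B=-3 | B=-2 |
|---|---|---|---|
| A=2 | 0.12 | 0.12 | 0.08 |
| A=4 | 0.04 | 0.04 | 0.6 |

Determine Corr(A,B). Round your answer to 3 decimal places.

0.511

E[A] = 3.36,  E[B] = -2.8
E[AB] = -8.72
Cov(A,B) = E[AB] − E[A]E[B] = -8.72 − (3.36)(-2.8) = 0.688
Var(A) = 0.8704,  Var(B) = 2.08
ρ = 0.688 / √(0.8704·2.08) ≈ 0.511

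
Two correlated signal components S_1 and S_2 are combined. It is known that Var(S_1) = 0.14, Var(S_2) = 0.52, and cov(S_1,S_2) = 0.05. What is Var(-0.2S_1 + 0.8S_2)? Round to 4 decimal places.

0.3224

Var(-0.2S_1 + 0.8S_2) = (-0.2)²·Var(S_1) + (0.8)²·Var(S_2) + 2·(-0.2)·(0.8)·cov(S_1,S_2)
= 0.04·0.14 + 0.64·0.52 + -0.32·0.05 = 0.3224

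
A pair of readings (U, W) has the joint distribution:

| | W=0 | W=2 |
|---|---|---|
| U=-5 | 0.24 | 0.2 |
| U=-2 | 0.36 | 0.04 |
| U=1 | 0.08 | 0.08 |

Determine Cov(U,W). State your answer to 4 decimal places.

E[U] = -2.84,  E[W] = 0.64
E[UW] = -2
Cov(U,W) = E[UW] − E[U]E[W] = -2 − (-2.84)(0.64) = -0.1824

-0.1824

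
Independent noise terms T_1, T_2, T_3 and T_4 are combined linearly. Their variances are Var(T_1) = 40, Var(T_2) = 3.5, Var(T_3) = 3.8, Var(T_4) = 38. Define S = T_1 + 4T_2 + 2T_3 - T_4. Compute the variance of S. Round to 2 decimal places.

By independence, Var(S) = (1)²Var(T_1) + (4)²Var(T_2) + (2)²Var(T_3) + (-1)²Var(T_4)
= (1)²·40 + (4)²·3.5 + (2)²·3.8 + (-1)²·38 = 149.2

149.20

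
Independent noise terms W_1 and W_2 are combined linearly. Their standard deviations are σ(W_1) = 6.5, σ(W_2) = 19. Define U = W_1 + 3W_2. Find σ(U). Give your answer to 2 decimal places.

Var(W_1) = 42.25, Var(W_2) = 361
By independence, Var(U) = (1)²Var(W_1) + (3)²Var(W_2)
= (1)²·42.25 + (3)²·361 = 3291.25
σ(U) = √3291.25 ≈ 57.37

57.37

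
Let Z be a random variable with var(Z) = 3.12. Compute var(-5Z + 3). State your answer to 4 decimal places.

var(-5Z + 3) = (-5)²·var(Z) = 25·3.12 = 78

78.0000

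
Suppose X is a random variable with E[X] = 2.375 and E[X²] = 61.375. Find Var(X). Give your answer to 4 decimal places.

Var(X) = 61.375 − (2.375)² = 55.734375

55.7344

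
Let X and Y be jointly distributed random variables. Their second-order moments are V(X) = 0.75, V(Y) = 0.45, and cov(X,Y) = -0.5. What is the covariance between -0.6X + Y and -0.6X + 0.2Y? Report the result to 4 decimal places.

0.7200

cov(-0.6X + Y, -0.6X + 0.2Y) = (-0.6)(-0.6)V(X) + (1)(0.2)V(Y) + [(-0.6)(0.2) + (1)(-0.6)]cov(X,Y)
= 0.36·0.75 + 0.2·0.45 + -0.72·-0.5 = 0.72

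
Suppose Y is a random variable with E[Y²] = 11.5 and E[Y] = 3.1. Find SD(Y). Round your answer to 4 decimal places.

Var(Y) = 11.5 − (3.1)² = 1.89
SD(Y) = √1.89 ≈ 1.3748

1.3748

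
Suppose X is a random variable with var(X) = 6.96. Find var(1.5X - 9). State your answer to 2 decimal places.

var(1.5X - 9) = (1.5)²·var(X) = 2.25·6.96 = 15.66

15.66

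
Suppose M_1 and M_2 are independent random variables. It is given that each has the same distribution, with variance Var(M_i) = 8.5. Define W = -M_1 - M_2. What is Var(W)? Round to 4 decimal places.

By independence, Var(W) = (-1)²Var(M_1) + (-1)²Var(M_2)
= (-1)²·8.5 + (-1)²·8.5 = 17

17.0000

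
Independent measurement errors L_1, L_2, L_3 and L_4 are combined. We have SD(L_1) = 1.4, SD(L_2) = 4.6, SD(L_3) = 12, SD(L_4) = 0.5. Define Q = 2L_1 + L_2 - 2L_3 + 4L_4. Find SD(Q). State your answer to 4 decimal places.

var(L_1) = 1.96, var(L_2) = 21.16, var(L_3) = 144, var(L_4) = 0.25
By independence, var(Q) = (2)²var(L_1) + (1)²var(L_2) + (-2)²var(L_3) + (4)²var(L_4)
= (2)²·1.96 + (1)²·21.16 + (-2)²·144 + (4)²·0.25 = 609
SD(Q) = √609 ≈ 24.6779

24.6779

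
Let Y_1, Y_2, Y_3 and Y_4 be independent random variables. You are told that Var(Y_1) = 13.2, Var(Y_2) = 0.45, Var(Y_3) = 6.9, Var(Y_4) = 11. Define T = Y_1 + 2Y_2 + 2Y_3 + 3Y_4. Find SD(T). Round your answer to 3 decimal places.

11.900

By independence, Var(T) = (1)²Var(Y_1) + (2)²Var(Y_2) + (2)²Var(Y_3) + (3)²Var(Y_4)
= (1)²·13.2 + (2)²·0.45 + (2)²·6.9 + (3)²·11 = 141.6
SD(T) = √141.6 ≈ 11.900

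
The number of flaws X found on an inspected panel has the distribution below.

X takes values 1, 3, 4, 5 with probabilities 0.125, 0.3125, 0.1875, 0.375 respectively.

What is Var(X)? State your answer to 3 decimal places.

E[X] = (1)(0.125) + (3)(0.3125) + (4)(0.1875) + (5)(0.375) = 3.6875
E[X²] = (1)²(0.125) + (3)²(0.3125) + (4)²(0.1875) + (5)²(0.375) = 15.3125
Var(X) = E[X²] − (E[X])² = 15.3125 − (3.6875)² = 1.71484375

1.715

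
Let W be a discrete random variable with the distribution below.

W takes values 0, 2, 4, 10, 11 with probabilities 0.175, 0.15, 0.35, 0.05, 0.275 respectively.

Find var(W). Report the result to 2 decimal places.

17.17

E[W] = (0)(0.175) + (2)(0.15) + (4)(0.35) + (10)(0.05) + (11)(0.275) = 5.225
E[W²] = (0)²(0.175) + (2)²(0.15) + (4)²(0.35) + (10)²(0.05) + (11)²(0.275) = 44.475
var(W) = E[W²] − (E[W])² = 44.475 − (5.225)² = 17.174375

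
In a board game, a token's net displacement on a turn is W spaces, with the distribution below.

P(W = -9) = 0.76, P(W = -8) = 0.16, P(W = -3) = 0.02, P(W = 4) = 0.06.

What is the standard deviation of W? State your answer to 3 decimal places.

3.146

E[W] = (-9)(0.76) + (-8)(0.16) + (-3)(0.02) + (4)(0.06) = -7.94
E[W²] = (-9)²(0.76) + (-8)²(0.16) + (-3)²(0.02) + (4)²(0.06) = 72.94
Var(W) = E[W²] − (E[W])² = 72.94 − (-7.94)² = 9.8964
σ(W) = √9.8964 ≈ 3.146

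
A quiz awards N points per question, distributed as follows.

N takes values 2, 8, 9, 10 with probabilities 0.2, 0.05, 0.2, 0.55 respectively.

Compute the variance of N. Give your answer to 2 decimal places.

9.59

E[N] = (2)(0.2) + (8)(0.05) + (9)(0.2) + (10)(0.55) = 8.1
E[N²] = (2)²(0.2) + (8)²(0.05) + (9)²(0.2) + (10)²(0.55) = 75.2
V(N) = E[N²] − (E[N])² = 75.2 − (8.1)² = 9.59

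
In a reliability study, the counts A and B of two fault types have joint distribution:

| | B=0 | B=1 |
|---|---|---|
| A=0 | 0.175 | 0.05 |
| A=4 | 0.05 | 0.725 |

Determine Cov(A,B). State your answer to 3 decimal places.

E[A] = 3.1,  E[B] = 0.775
E[AB] = 2.9
Cov(A,B) = E[AB] − E[A]E[B] = 2.9 − (3.1)(0.775) = 0.4975

0.498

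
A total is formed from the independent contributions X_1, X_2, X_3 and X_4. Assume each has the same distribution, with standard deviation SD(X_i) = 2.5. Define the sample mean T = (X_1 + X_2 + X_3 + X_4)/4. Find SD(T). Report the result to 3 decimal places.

Var(X_i) = (2.5)² = 6.25
By independence, Var(T) = (0.25)²Var(X_1) + (0.25)²Var(X_2) + (0.25)²Var(X_3) + (0.25)²Var(X_4)
= (0.25)²·6.25 + (0.25)²·6.25 + (0.25)²·6.25 + (0.25)²·6.25 = 1.5625
SD(T) = √1.5625 ≈ 1.250

1.250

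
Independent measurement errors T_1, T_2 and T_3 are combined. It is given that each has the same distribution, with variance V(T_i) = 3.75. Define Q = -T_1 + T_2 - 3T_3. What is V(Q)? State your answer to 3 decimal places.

41.250

By independence, V(Q) = (-1)²V(T_1) + (1)²V(T_2) + (-3)²V(T_3)
= (-1)²·3.75 + (1)²·3.75 + (-3)²·3.75 = 41.25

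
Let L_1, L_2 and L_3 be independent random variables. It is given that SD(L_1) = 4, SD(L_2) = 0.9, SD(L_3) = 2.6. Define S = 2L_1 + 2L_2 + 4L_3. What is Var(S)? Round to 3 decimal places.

Var(L_1) = 16, Var(L_2) = 0.81, Var(L_3) = 6.76
By independence, Var(S) = (2)²Var(L_1) + (2)²Var(L_2) + (4)²Var(L_3)
= (2)²·16 + (2)²·0.81 + (4)²·6.76 = 175.4

175.400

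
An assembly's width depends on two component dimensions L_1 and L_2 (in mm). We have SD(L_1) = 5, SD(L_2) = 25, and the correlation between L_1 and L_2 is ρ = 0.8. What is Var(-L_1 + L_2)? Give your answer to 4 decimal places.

450.0000

Var(L_1) = (5)² = 25;  Var(L_2) = (25)² = 625
Cov(L_1,L_2) = ρ·SD(L_1)·SD(L_2) = 0.8·5·25 = 100
Var(-L_1 + L_2) = (-1)²·Var(L_1) + (1)²·Var(L_2) + 2·(-1)·(1)·Cov(L_1,L_2)
= 1·25 + 1·625 + -2·100 = 450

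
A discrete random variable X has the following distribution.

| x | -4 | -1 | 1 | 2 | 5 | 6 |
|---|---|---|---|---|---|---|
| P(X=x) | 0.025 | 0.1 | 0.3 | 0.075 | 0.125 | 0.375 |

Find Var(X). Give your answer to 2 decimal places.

7.96

E[X] = (-4)(0.025) + (-1)(0.1) + (1)(0.3) + (2)(0.075) + (5)(0.125) + (6)(0.375) = 3.125
E[X²] = (-4)²(0.025) + (-1)²(0.1) + (1)²(0.3) + (2)²(0.075) + (5)²(0.125) + (6)²(0.375) = 17.725
Var(X) = E[X²] − (E[X])² = 17.725 − (3.125)² = 7.959375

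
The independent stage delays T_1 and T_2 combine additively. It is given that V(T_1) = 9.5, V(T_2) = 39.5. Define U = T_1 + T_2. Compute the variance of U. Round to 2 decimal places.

49.00

By independence, V(U) = (1)²V(T_1) + (1)²V(T_2)
= (1)²·9.5 + (1)²·39.5 = 49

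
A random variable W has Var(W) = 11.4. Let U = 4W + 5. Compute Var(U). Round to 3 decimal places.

Var(4W + 5) = (4)²·Var(W) = 16·11.4 = 182.4

182.400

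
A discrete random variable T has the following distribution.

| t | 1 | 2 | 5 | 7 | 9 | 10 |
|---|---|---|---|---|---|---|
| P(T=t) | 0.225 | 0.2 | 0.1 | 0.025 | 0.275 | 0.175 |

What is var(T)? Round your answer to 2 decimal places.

14.00

E[T] = (1)(0.225) + (2)(0.2) + (5)(0.1) + (7)(0.025) + (9)(0.275) + (10)(0.175) = 5.525
E[T²] = (1)²(0.225) + (2)²(0.2) + (5)²(0.1) + (7)²(0.025) + (9)²(0.275) + (10)²(0.175) = 44.525
var(T) = E[T²] − (E[T])² = 44.525 − (5.525)² = 13.999375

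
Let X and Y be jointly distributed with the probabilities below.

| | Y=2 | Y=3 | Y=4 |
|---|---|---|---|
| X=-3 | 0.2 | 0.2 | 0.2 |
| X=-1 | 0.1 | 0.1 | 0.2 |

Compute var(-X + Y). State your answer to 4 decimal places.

1.4100

E[X] = -2.2,  E[Y] = 3.1,  E[XY] = -6.7
var(X) = 5.8 − (-2.2)² = 0.96;  var(Y) = 10.3 − (3.1)² = 0.69
Cov(X,Y) = -6.7 − (-2.2)(3.1) = 0.12
var(-X + Y) = (-1)²·0.96 + (1)²·0.69 + 2·(-1)·(1)·0.12 = 1.41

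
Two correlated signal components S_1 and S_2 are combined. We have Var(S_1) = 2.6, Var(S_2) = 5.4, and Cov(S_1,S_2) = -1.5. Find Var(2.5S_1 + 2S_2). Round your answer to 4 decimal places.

22.8500

Var(2.5S_1 + 2S_2) = (2.5)²·Var(S_1) + (2)²·Var(S_2) + 2·(2.5)·(2)·Cov(S_1,S_2)
= 6.25·2.6 + 4·5.4 + 10·-1.5 = 22.85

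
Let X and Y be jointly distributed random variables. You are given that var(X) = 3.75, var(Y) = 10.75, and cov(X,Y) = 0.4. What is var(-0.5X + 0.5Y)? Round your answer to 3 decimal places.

3.425

var(-0.5X + 0.5Y) = (-0.5)²·var(X) + (0.5)²·var(Y) + 2·(-0.5)·(0.5)·cov(X,Y)
= 0.25·3.75 + 0.25·10.75 + -0.5·0.4 = 3.425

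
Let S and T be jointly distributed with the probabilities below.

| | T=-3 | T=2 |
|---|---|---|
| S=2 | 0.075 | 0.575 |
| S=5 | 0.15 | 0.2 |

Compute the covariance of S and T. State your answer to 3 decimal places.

E[S] = 3.05,  E[T] = 0.875
E[ST] = 1.6
cov(S,T) = E[ST] − E[S]E[T] = 1.6 − (3.05)(0.875) = -1.06875

-1.069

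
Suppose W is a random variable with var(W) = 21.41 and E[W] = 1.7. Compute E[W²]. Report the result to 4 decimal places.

E[W²] = var(W) + (E[W])² = 21.41 + (1.7)² = 24.3

24.3000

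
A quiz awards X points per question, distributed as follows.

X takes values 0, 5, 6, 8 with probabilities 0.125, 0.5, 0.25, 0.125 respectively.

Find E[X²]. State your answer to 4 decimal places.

29.5000

E[X²] = (0)²(0.125) + (5)²(0.5) + (6)²(0.25) + (8)²(0.125) = 29.5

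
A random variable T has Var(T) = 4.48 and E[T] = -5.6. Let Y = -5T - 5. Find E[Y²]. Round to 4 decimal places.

E[-5T - 5] = -5·-5.6 − 5 = 23
Var(-5T - 5) = (-5)²·4.48 = 112
E[Y²] = Var(Y) + (E[Y])² = 112 + (23)² = 641

641.0000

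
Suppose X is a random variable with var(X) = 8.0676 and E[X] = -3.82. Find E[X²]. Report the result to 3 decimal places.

22.660

E[X²] = var(X) + (E[X])² = 8.0676 + (-3.82)² = 22.66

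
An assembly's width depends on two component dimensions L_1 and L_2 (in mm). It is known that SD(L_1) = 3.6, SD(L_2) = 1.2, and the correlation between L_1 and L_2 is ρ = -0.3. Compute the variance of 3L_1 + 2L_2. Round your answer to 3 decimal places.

106.848

var(L_1) = (3.6)² = 12.96;  var(L_2) = (1.2)² = 1.44
cov(L_1,L_2) = ρ·SD(L_1)·SD(L_2) = -0.3·3.6·1.2 = -1.296
var(3L_1 + 2L_2) = (3)²·var(L_1) + (2)²·var(L_2) + 2·(3)·(2)·cov(L_1,L_2)
= 9·12.96 + 4·1.44 + 12·-1.296 = 106.848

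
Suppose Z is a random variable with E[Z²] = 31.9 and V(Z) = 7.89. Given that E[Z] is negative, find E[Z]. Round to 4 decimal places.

(E[Z])² = E[Z²] − V(Z) = 31.9 − 7.89 = 24.01
E[Z] = −√24.01 = -4.9

-4.9000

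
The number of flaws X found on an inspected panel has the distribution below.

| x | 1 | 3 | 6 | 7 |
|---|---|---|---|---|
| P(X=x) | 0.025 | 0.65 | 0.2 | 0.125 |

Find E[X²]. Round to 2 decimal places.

E[X²] = (1)²(0.025) + (3)²(0.65) + (6)²(0.2) + (7)²(0.125) = 19.2

19.20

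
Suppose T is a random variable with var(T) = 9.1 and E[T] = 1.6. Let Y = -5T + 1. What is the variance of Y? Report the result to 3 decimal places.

var(-5T + 1) = (-5)²·var(T) = 25·9.1 = 227.5

227.500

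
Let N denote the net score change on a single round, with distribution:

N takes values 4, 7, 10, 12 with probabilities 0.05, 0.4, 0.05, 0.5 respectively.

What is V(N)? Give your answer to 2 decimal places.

7.15

E[N] = (4)(0.05) + (7)(0.4) + (10)(0.05) + (12)(0.5) = 9.5
E[N²] = (4)²(0.05) + (7)²(0.4) + (10)²(0.05) + (12)²(0.5) = 97.4
V(N) = E[N²] − (E[N])² = 97.4 − (9.5)² = 7.15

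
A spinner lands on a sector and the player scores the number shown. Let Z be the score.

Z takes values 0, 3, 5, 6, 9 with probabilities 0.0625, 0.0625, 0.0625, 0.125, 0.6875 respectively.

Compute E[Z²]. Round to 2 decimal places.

E[Z²] = (0)²(0.0625) + (3)²(0.0625) + (5)²(0.0625) + (6)²(0.125) + (9)²(0.6875) = 62.3125

62.31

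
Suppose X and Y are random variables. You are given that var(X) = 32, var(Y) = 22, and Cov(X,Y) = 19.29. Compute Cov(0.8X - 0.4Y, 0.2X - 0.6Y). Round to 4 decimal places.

-0.4024

Cov(0.8X - 0.4Y, 0.2X - 0.6Y) = (0.8)(0.2)var(X) + (-0.4)(-0.6)var(Y) + [(0.8)(-0.6) + (-0.4)(0.2)]Cov(X,Y)
= 0.16·32 + 0.24·22 + -0.56·19.29 = -0.4024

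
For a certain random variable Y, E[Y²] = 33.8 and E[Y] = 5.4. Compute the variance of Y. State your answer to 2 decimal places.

Var(Y) = 33.8 − (5.4)² = 4.64

4.64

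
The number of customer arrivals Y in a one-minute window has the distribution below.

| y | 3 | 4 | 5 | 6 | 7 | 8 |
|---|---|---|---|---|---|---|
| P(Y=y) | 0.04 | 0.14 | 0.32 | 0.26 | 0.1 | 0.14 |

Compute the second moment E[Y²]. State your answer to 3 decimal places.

E[Y²] = (3)²(0.04) + (4)²(0.14) + (5)²(0.32) + (6)²(0.26) + (7)²(0.1) + (8)²(0.14) = 33.82

33.820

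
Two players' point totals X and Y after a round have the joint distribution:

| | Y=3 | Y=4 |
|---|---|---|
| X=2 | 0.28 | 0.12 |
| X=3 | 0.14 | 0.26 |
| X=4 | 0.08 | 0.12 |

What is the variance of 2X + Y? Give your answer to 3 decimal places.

E[X] = 2.8,  E[Y] = 3.5,  E[XY] = 9.9
Var(X) = 8.4 − (2.8)² = 0.56;  Var(Y) = 12.5 − (3.5)² = 0.25
Cov(X,Y) = 9.9 − (2.8)(3.5) = 0.1
Var(2X + Y) = (2)²·0.56 + (1)²·0.25 + 2·(2)·(1)·0.1 = 2.89

2.890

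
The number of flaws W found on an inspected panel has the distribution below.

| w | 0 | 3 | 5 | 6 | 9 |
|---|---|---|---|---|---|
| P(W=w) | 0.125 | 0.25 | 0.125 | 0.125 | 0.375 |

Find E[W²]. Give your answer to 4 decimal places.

40.2500

E[W²] = (0)²(0.125) + (3)²(0.25) + (5)²(0.125) + (6)²(0.125) + (9)²(0.375) = 40.25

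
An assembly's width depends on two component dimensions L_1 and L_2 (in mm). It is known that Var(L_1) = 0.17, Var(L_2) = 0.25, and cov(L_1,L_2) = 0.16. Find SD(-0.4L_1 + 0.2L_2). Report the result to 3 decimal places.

Var(-0.4L_1 + 0.2L_2) = (-0.4)²·Var(L_1) + (0.2)²·Var(L_2) + 2·(-0.4)·(0.2)·cov(L_1,L_2)
= 0.16·0.17 + 0.04·0.25 + -0.16·0.16 = 0.0116
SD(-0.4L_1 + 0.2L_2) = √0.0116 ≈ 0.108

0.108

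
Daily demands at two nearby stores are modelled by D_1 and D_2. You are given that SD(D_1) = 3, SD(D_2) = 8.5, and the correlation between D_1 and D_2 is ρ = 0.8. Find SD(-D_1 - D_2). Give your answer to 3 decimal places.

11.048

Var(D_1) = (3)² = 9;  Var(D_2) = (8.5)² = 72.25
cov(D_1,D_2) = ρ·SD(D_1)·SD(D_2) = 0.8·3·8.5 = 20.4
Var(-D_1 - D_2) = (-1)²·Var(D_1) + (-1)²·Var(D_2) + 2·(-1)·(-1)·cov(D_1,D_2)
= 1·9 + 1·72.25 + 2·20.4 = 122.05
SD(-D_1 - D_2) = √122.05 ≈ 11.048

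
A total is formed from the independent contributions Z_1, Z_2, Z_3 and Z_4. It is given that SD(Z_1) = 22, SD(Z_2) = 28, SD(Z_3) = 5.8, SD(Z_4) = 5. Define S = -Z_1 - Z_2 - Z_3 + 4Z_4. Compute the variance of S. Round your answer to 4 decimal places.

Var(Z_1) = 484, Var(Z_2) = 784, Var(Z_3) = 33.64, Var(Z_4) = 25
By independence, Var(S) = (-1)²Var(Z_1) + (-1)²Var(Z_2) + (-1)²Var(Z_3) + (4)²Var(Z_4)
= (-1)²·484 + (-1)²·784 + (-1)²·33.64 + (4)²·25 = 1701.64

1701.6400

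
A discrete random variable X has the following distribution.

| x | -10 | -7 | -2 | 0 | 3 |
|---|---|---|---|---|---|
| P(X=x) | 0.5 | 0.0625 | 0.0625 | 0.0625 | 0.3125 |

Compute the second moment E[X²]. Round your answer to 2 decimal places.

E[X²] = (-10)²(0.5) + (-7)²(0.0625) + (-2)²(0.0625) + (0)²(0.0625) + (3)²(0.3125) = 56.125

56.13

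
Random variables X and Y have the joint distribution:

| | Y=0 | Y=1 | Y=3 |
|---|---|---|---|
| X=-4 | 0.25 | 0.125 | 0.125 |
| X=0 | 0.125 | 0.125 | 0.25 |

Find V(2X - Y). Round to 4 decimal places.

14.7344

E[X] = -2,  E[Y] = 1.375,  E[XY] = -2
V(X) = 8 − (-2)² = 4;  V(Y) = 3.625 − (1.375)² = 1.734375
cov(X,Y) = -2 − (-2)(1.375) = 0.75
V(2X - Y) = (2)²·4 + (-1)²·1.734375 + 2·(2)·(-1)·0.75 = 14.734375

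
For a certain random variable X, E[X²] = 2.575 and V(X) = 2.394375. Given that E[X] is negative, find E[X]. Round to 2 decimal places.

-0.43

(E[X])² = E[X²] − V(X) = 2.575 − 2.394375 = 0.180625
E[X] = −√0.180625 = -0.425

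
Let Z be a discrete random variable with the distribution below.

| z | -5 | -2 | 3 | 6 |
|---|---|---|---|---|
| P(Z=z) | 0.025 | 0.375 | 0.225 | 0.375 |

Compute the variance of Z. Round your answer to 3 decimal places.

E[Z] = (-5)(0.025) + (-2)(0.375) + (3)(0.225) + (6)(0.375) = 2.05
E[Z²] = (-5)²(0.025) + (-2)²(0.375) + (3)²(0.225) + (6)²(0.375) = 17.65
Var(Z) = E[Z²] − (E[Z])² = 17.65 − (2.05)² = 13.4475

13.448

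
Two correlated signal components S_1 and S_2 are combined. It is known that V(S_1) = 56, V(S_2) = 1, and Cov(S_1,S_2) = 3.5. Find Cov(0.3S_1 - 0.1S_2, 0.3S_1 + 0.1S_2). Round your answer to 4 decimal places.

5.0300

Cov(0.3S_1 - 0.1S_2, 0.3S_1 + 0.1S_2) = (0.3)(0.3)V(S_1) + (-0.1)(0.1)V(S_2) + [(0.3)(0.1) + (-0.1)(0.3)]Cov(S_1,S_2)
= 0.09·56 + -0.01·1 + 0·3.5 = 5.03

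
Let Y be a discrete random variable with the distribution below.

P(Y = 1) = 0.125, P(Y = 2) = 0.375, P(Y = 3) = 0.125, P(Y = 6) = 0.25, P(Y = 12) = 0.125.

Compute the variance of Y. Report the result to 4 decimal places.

11.6875

E[Y] = (1)(0.125) + (2)(0.375) + (3)(0.125) + (6)(0.25) + (12)(0.125) = 4.25
E[Y²] = (1)²(0.125) + (2)²(0.375) + (3)²(0.125) + (6)²(0.25) + (12)²(0.125) = 29.75
Var(Y) = E[Y²] − (E[Y])² = 29.75 − (4.25)² = 11.6875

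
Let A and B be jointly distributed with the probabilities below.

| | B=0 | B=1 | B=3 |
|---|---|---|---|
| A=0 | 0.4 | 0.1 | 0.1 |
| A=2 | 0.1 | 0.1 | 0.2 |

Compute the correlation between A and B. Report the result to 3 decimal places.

0.408

E[A] = 0.8,  E[B] = 1.1
E[AB] = 1.4
Cov(A,B) = E[AB] − E[A]E[B] = 1.4 − (0.8)(1.1) = 0.52
Var(A) = 0.96,  Var(B) = 1.69
ρ = 0.52 / √(0.96·1.69) ≈ 0.408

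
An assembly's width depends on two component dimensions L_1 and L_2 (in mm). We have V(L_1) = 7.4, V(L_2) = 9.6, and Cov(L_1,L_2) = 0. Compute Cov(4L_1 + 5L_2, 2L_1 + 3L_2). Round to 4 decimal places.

203.2000

Cov(4L_1 + 5L_2, 2L_1 + 3L_2) = (4)(2)V(L_1) + (5)(3)V(L_2) + [(4)(3) + (5)(2)]Cov(L_1,L_2)
= 8·7.4 + 15·9.6 + 22·0 = 203.2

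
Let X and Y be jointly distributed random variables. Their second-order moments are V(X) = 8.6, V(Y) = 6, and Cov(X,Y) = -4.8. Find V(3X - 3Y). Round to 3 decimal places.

V(3X - 3Y) = (3)²·V(X) + (-3)²·V(Y) + 2·(3)·(-3)·Cov(X,Y)
= 9·8.6 + 9·6 + -18·-4.8 = 217.8

217.800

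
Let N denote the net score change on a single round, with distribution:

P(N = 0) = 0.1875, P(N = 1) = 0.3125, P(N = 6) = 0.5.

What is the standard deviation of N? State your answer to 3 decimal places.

2.709

E[N] = (0)(0.1875) + (1)(0.3125) + (6)(0.5) = 3.3125
E[N²] = (0)²(0.1875) + (1)²(0.3125) + (6)²(0.5) = 18.3125
Var(N) = E[N²] − (E[N])² = 18.3125 − (3.3125)² = 7.33984375
SD(N) = √7.33984375 ≈ 2.709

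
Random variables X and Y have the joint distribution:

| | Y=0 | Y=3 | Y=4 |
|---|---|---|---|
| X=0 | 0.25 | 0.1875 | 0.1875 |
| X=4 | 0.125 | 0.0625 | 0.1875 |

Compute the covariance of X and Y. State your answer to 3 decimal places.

E[X] = 1.5,  E[Y] = 2.25
E[XY] = 3.75
Cov(X,Y) = E[XY] − E[X]E[Y] = 3.75 − (1.5)(2.25) = 0.375

0.375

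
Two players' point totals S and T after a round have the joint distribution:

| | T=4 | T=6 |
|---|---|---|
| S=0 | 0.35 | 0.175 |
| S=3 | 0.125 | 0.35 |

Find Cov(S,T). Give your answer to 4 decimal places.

E[S] = 1.425,  E[T] = 5.05
E[ST] = 7.8
Cov(S,T) = E[ST] − E[S]E[T] = 7.8 − (1.425)(5.05) = 0.60375

0.6038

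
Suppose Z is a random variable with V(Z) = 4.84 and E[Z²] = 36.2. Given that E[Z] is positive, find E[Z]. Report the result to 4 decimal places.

(E[Z])² = E[Z²] − V(Z) = 36.2 − 4.84 = 31.36
E[Z] = √31.36 = 5.6

5.6000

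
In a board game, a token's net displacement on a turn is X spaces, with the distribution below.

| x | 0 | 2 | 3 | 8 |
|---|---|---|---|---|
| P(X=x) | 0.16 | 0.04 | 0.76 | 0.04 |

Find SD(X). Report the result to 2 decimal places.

1.54

E[X] = (0)(0.16) + (2)(0.04) + (3)(0.76) + (8)(0.04) = 2.68
E[X²] = (0)²(0.16) + (2)²(0.04) + (3)²(0.76) + (8)²(0.04) = 9.56
Var(X) = E[X²] − (E[X])² = 9.56 − (2.68)² = 2.3776
SD(X) = √2.3776 ≈ 1.54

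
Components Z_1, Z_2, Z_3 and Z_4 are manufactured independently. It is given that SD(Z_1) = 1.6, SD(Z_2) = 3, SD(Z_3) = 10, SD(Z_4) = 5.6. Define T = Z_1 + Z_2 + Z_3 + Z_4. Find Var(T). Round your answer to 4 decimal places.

Var(Z_1) = 2.56, Var(Z_2) = 9, Var(Z_3) = 100, Var(Z_4) = 31.36
By independence, Var(T) = (1)²Var(Z_1) + (1)²Var(Z_2) + (1)²Var(Z_3) + (1)²Var(Z_4)
= (1)²·2.56 + (1)²·9 + (1)²·100 + (1)²·31.36 = 142.92

142.9200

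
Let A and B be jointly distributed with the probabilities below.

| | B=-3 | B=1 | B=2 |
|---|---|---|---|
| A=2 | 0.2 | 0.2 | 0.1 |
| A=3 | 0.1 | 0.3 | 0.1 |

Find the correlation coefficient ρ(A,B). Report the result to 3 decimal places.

E[A] = 2.5,  E[B] = 0
E[AB] = 0.2
Cov(A,B) = E[AB] − E[A]E[B] = 0.2 − (2.5)(0) = 0.2
Var(A) = 0.25,  Var(B) = 4
ρ = 0.2 / √(0.25·4) ≈ 0.200

0.200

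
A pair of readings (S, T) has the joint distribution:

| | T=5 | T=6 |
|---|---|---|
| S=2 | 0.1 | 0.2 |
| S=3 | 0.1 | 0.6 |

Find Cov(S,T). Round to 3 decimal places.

E[S] = 2.7,  E[T] = 5.8
E[ST] = 15.7
Cov(S,T) = E[ST] − E[S]E[T] = 15.7 − (2.7)(5.8) = 0.04

0.040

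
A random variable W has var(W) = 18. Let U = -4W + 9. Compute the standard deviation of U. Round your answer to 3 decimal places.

var(-4W + 9) = (-4)²·18 = 288
SD(U) = √288 ≈ 16.971

16.971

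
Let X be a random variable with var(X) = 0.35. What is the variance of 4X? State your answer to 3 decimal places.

5.600

var(4X) = (4)²·var(X) = 16·0.35 = 5.6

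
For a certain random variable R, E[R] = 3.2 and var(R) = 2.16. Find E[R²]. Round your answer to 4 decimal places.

12.4000

E[R²] = var(R) + (E[R])² = 2.16 + (3.2)² = 12.4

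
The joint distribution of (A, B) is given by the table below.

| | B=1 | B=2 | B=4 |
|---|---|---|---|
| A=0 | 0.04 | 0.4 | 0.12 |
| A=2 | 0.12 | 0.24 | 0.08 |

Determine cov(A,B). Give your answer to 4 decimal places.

E[A] = 0.88,  E[B] = 2.24
E[AB] = 1.84
cov(A,B) = E[AB] − E[A]E[B] = 1.84 − (0.88)(2.24) = -0.1312

-0.1312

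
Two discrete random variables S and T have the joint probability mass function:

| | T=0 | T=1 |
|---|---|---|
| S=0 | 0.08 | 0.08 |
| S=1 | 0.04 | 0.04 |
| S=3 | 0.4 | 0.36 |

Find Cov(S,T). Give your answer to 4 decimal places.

-0.0128

E[S] = 2.36,  E[T] = 0.48
E[ST] = 1.12
Cov(S,T) = E[ST] − E[S]E[T] = 1.12 − (2.36)(0.48) = -0.0128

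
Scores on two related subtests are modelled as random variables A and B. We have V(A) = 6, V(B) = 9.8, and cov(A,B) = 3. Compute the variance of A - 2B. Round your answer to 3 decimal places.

V(A - 2B) = (1)²·V(A) + (-2)²·V(B) + 2·(1)·(-2)·cov(A,B)
= 1·6 + 4·9.8 + -4·3 = 33.2

33.200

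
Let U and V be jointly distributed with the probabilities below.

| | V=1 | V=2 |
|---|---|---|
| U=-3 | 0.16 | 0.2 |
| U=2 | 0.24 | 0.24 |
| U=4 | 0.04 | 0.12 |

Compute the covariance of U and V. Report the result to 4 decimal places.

E[U] = 0.52,  E[V] = 1.56
E[UV] = 0.88
Cov(U,V) = E[UV] − E[U]E[V] = 0.88 − (0.52)(1.56) = 0.0688

0.0688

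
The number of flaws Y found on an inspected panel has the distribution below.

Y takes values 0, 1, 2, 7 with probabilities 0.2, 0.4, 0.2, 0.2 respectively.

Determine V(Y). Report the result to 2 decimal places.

6.16

E[Y] = (0)(0.2) + (1)(0.4) + (2)(0.2) + (7)(0.2) = 2.2
E[Y²] = (0)²(0.2) + (1)²(0.4) + (2)²(0.2) + (7)²(0.2) = 11
V(Y) = E[Y²] − (E[Y])² = 11 − (2.2)² = 6.16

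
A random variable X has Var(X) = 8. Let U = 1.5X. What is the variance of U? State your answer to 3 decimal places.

18.000

Var(1.5X) = (1.5)²·Var(X) = 2.25·8 = 18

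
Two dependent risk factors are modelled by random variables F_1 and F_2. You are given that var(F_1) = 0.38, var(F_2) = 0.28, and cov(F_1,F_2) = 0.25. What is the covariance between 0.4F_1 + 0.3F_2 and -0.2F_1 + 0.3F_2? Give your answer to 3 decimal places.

0.010

cov(0.4F_1 + 0.3F_2, -0.2F_1 + 0.3F_2) = (0.4)(-0.2)var(F_1) + (0.3)(0.3)var(F_2) + [(0.4)(0.3) + (0.3)(-0.2)]cov(F_1,F_2)
= -0.08·0.38 + 0.09·0.28 + 0.06·0.25 = 0.0098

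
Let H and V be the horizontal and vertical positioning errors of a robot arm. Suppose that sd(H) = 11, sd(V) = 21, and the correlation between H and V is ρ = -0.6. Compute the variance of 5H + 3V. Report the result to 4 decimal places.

2836.0000

Var(H) = (11)² = 121;  Var(V) = (21)² = 441
cov(H,V) = ρ·sd(H)·sd(V) = -0.6·11·21 = -138.6
Var(5H + 3V) = (5)²·Var(H) + (3)²·Var(V) + 2·(5)·(3)·cov(H,V)
= 25·121 + 9·441 + 30·-138.6 = 2836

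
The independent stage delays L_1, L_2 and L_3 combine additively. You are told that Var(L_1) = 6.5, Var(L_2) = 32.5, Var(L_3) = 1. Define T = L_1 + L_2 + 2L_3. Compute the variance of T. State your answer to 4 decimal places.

43.0000

By independence, Var(T) = (1)²Var(L_1) + (1)²Var(L_2) + (2)²Var(L_3)
= (1)²·6.5 + (1)²·32.5 + (2)²·1 = 43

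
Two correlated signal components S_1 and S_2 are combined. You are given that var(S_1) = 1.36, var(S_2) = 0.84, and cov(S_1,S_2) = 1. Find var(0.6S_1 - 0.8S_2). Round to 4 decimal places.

0.0672

var(0.6S_1 - 0.8S_2) = (0.6)²·var(S_1) + (-0.8)²·var(S_2) + 2·(0.6)·(-0.8)·cov(S_1,S_2)
= 0.36·1.36 + 0.64·0.84 + -0.96·1 = 0.0672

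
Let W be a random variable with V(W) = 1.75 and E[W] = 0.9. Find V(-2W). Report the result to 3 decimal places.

V(-2W) = (-2)²·V(W) = 4·1.75 = 7

7.000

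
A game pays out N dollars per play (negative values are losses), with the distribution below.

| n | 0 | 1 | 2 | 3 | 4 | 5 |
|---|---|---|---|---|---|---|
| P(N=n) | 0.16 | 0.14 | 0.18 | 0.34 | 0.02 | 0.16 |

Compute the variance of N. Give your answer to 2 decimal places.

E[N] = (0)(0.16) + (1)(0.14) + (2)(0.18) + (3)(0.34) + (4)(0.02) + (5)(0.16) = 2.4
E[N²] = (0)²(0.16) + (1)²(0.14) + (2)²(0.18) + (3)²(0.34) + (4)²(0.02) + (5)²(0.16) = 8.24
Var(N) = E[N²] − (E[N])² = 8.24 − (2.4)² = 2.48

2.48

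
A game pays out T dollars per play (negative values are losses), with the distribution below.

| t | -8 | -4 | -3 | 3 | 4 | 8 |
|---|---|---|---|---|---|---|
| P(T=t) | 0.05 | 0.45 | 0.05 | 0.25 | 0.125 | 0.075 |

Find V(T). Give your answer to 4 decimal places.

E[T] = (-8)(0.05) + (-4)(0.45) + (-3)(0.05) + (3)(0.25) + (4)(0.125) + (8)(0.075) = -0.5
E[T²] = (-8)²(0.05) + (-4)²(0.45) + (-3)²(0.05) + (3)²(0.25) + (4)²(0.125) + (8)²(0.075) = 19.9
V(T) = E[T²] − (E[T])² = 19.9 − (-0.5)² = 19.65

19.6500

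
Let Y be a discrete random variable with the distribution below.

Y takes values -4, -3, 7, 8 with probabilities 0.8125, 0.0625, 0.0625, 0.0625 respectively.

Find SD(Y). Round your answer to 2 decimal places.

3.79

E[Y] = (-4)(0.8125) + (-3)(0.0625) + (7)(0.0625) + (8)(0.0625) = -2.5
E[Y²] = (-4)²(0.8125) + (-3)²(0.0625) + (7)²(0.0625) + (8)²(0.0625) = 20.625
Var(Y) = E[Y²] − (E[Y])² = 20.625 − (-2.5)² = 14.375
SD(Y) = √14.375 ≈ 3.79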